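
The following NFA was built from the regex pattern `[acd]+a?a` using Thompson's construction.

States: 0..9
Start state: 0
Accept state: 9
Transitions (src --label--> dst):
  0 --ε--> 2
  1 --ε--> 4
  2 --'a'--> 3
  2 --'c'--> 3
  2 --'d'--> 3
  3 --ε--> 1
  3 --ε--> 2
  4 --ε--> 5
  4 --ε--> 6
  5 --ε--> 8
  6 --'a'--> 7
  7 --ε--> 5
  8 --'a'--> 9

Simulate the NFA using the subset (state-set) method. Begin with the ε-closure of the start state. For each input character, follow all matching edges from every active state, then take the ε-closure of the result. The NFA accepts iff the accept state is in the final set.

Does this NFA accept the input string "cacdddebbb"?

Answer: REJECT

Trace:
start: ε-closure({0}) = {0,2}
'c' @ 1: {1,2,3,4,5,6,8}
'a' @ 2: {1,2,3,4,5,6,7,8,9}  ✓accept
'c' @ 3: {1,2,3,4,5,6,8}
'd' @ 4: {1,2,3,4,5,6,8}
'd' @ 5: {1,2,3,4,5,6,8}
'd' @ 6: {1,2,3,4,5,6,8}
'e' @ 7: {}  — no active states
rest 'bbb' ignored (set empty)
end set {} — state 9 not in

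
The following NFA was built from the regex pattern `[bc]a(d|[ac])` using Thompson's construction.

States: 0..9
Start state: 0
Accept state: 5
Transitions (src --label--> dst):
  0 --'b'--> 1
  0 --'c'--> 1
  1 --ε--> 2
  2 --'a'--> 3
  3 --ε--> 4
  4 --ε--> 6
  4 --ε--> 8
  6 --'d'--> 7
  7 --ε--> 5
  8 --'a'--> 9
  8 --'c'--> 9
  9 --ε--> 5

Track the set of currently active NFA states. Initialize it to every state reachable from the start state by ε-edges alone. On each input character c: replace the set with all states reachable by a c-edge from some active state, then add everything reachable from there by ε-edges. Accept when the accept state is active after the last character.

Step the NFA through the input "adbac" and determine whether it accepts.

S₀ = ε-closure({0}) = {0}
'a' @ 1: {}  — no active states
rest 'dbac' ignored (set empty)
end set {} — state 5 not in

Answer: REJECT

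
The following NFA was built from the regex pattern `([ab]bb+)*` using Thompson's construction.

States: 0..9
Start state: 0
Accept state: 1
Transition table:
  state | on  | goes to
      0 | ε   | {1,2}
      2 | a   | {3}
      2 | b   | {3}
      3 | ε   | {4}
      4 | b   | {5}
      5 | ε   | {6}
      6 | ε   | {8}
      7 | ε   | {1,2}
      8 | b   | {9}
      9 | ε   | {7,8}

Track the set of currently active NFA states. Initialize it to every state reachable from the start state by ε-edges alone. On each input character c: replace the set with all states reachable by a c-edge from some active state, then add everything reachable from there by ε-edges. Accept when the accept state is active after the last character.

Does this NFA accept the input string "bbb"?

Answer: ACCEPT

Derivation:
start: ε-closure({0}) = {0,1,2}
'b' @ 1: {3,4}
'b' @ 2: {5,6,8}
'b' @ 3: {1,2,7,8,9}  ✓accept
after full input: {1,2,7,8,9}  (accept=1 in)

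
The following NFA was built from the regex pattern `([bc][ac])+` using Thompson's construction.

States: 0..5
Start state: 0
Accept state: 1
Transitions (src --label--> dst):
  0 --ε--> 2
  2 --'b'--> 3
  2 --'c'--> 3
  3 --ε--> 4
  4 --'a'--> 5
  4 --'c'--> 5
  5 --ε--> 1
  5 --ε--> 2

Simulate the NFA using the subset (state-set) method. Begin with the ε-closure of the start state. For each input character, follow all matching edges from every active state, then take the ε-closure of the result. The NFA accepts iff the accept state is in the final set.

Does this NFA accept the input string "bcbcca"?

Answer: ACCEPT

Trace:
S₀ = ε-closure({0}) = {0,2}
'b' @ 1: {3,4}
'c' @ 2: {1,2,5}  ✓accept
'b' @ 3: {3,4}
'c' @ 4: {1,2,5}  ✓accept
'c' @ 5: {3,4}
'a' @ 6: {1,2,5}  ✓accept
final: {1,2,5}; accept 1 in set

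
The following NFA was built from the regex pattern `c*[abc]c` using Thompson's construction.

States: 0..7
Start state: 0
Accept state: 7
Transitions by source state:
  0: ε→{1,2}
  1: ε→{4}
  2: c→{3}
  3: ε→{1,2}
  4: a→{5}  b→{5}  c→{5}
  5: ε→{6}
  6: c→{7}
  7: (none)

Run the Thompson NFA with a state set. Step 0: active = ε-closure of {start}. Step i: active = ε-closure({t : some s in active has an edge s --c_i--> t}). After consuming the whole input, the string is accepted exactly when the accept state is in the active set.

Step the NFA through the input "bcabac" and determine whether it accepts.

Answer: REJECT

Steps:
S₀ = ε-closure({0}) = {0,1,2,4}
'b' @ 1: {5,6}
'c' @ 2: {7}  (accept∈set)
'a' @ 3: {}  — state set empty
rest 'bac' ignored (set empty)
end set {} — state 7 not in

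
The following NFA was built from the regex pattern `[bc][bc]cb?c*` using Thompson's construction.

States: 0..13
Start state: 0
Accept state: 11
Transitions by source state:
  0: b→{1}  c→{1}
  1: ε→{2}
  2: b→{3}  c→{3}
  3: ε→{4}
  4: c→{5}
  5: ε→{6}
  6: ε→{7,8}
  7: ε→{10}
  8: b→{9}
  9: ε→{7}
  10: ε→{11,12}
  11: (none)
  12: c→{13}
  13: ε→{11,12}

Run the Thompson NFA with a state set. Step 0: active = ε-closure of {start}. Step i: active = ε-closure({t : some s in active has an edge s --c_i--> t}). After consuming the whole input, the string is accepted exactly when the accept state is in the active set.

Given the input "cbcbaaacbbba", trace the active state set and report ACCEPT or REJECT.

Answer: REJECT

Steps:
S₀ = ε-closure({0}) = {0}
'c' @ 1: {1,2}
'b' @ 2: {3,4}
'c' @ 3: {5,6,7,8,10,11,12}  (accept∈set)
'b' @ 4: {7,9,10,11,12}  (accept∈set)
'a' @ 5: {}  — dead — no transitions
rest 'aacbbba' ignored (set empty)
final: {}; accept 11 not in set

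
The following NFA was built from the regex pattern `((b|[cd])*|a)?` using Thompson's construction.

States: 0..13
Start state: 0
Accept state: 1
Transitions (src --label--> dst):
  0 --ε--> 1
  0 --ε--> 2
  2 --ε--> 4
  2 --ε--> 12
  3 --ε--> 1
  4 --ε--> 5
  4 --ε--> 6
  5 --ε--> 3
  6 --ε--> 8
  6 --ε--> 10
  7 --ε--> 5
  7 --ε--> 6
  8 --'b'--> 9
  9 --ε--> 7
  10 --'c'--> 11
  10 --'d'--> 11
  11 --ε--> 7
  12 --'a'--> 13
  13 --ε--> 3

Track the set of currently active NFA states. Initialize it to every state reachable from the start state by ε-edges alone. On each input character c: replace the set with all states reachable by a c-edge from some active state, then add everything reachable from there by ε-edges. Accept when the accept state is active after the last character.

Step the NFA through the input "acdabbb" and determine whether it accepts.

Answer: REJECT

Derivation:
start: ε-closure({0}) = {0,1,2,3,4,5,6,8,10,12}
'a' @ 1: {1,3,13}  ✓accept
'c' @ 2: {}  — no active states
rest 'dabbb' ignored (set empty)
after full input: {}  (accept=1 not in)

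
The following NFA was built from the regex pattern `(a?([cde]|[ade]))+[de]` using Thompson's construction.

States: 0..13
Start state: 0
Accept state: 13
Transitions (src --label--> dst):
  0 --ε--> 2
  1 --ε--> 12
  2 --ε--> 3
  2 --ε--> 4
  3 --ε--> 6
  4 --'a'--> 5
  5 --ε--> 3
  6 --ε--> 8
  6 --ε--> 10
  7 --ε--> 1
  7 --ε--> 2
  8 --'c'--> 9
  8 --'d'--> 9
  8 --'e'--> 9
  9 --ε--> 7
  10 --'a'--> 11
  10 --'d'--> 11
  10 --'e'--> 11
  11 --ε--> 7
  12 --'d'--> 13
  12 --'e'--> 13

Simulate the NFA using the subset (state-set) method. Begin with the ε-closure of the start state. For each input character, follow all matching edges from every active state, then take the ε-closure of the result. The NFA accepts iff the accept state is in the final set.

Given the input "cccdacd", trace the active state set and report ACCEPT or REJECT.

start: ε-closure({0}) = {0,2,3,4,6,8,10}
'c' @ 1: {1,2,3,4,6,7,8,9,10,12}
'c' @ 2: {1,2,3,4,6,7,8,9,10,12}
'c' @ 3: {1,2,3,4,6,7,8,9,10,12}
'd' @ 4: {1,2,3,4,6,7,8,9,10,11,12,13}  (accept∈set)
'a' @ 5: {1,2,3,4,5,6,7,8,10,11,12}
'c' @ 6: {1,2,3,4,6,7,8,9,10,12}
'd' @ 7: {1,2,3,4,6,7,8,9,10,11,12,13}  (accept∈set)
final: {1,2,3,4,6,7,8,9,10,11,12,13}; accept 13 in set

Answer: ACCEPT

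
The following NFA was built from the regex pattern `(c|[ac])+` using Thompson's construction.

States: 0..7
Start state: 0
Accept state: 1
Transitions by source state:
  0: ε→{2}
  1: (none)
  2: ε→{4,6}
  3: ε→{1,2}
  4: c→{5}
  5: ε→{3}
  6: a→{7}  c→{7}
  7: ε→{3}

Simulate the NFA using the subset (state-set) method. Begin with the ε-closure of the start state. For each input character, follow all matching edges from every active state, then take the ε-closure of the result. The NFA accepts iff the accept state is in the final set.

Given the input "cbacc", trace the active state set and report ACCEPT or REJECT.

S₀ = ε-closure({0}) = {0,2,4,6}
'c' @ 1: {1,2,3,4,5,6,7}  [accepting]
'b' @ 2: {}  — no active states
rest 'acc' ignored (set empty)
after full input: {}  (accept=1 not in)

Answer: REJECT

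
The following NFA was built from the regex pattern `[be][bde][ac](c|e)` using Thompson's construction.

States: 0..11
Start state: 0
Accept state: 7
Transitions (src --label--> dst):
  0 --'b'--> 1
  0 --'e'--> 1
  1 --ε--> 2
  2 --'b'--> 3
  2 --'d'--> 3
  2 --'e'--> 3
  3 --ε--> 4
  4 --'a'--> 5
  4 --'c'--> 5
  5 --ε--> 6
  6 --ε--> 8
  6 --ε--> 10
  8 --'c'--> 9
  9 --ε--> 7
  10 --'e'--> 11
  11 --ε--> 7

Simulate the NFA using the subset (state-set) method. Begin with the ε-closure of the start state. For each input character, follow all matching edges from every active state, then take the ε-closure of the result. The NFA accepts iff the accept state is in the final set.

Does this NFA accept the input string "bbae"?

initial (ε-close {0}): {0}
'b' @ 1: {1,2}
'b' @ 2: {3,4}
'a' @ 3: {5,6,8,10}
'e' @ 4: {7,11}  ✓accept
after full input: {7,11}  (accept=7 in)

Answer: ACCEPT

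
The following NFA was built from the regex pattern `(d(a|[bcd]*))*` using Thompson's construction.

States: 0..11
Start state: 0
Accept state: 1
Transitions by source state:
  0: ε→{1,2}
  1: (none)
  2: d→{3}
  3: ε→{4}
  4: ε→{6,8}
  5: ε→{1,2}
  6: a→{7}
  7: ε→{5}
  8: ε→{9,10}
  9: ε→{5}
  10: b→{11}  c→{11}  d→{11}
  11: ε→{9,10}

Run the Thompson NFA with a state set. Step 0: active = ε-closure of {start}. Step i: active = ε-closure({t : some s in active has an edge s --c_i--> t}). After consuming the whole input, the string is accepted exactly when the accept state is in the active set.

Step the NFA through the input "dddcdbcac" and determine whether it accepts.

initial (ε-close {0}): {0,1,2}
'd' @ 1: {1,2,3,4,5,6,8,9,10}  ✓accept
'd' @ 2: {1,2,3,4,5,6,8,9,10,11}  ✓accept
'd' @ 3: {1,2,3,4,5,6,8,9,10,11}  ✓accept
'c' @ 4: {1,2,5,9,10,11}  ✓accept
'd' @ 5: {1,2,3,4,5,6,8,9,10,11}  ✓accept
'b' @ 6: {1,2,5,9,10,11}  ✓accept
'c' @ 7: {1,2,5,9,10,11}  ✓accept
'a' @ 8: {}  — no active states
rest 'c' ignored (set empty)
end set {} — state 1 not in

Answer: REJECT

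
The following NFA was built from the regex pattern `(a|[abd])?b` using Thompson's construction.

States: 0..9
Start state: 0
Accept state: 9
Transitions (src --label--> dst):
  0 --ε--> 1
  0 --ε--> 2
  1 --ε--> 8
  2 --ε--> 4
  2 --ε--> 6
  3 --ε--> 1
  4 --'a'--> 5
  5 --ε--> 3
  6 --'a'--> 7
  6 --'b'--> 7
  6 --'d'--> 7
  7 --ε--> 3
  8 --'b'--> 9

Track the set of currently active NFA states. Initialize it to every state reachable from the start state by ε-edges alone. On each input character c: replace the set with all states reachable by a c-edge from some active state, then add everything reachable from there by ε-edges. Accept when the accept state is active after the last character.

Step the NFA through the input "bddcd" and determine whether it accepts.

initial (ε-close {0}): {0,1,2,4,6,8}
'b' @ 1: {1,3,7,8,9}  (accept∈set)
'd' @ 2: {}  — no active states
rest 'dcd' ignored (set empty)
end set {} — state 9 not in

Answer: REJECT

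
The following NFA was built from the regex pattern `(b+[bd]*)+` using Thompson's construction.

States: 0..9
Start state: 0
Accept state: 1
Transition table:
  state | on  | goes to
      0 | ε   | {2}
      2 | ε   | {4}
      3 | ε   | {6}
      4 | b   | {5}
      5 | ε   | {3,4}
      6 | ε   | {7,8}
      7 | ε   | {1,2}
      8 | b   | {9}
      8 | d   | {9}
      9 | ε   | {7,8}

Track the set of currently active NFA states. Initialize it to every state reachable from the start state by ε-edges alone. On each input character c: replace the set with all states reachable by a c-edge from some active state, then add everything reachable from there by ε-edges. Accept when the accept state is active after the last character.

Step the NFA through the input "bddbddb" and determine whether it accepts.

initial (ε-close {0}): {0,2,4}
'b' @ 1: {1,2,3,4,5,6,7,8}  (accept∈set)
'd' @ 2: {1,2,4,7,8,9}  (accept∈set)
'd' @ 3: {1,2,4,7,8,9}  (accept∈set)
'b' @ 4: {1,2,3,4,5,6,7,8,9}  (accept∈set)
'd' @ 5: {1,2,4,7,8,9}  (accept∈set)
'd' @ 6: {1,2,4,7,8,9}  (accept∈set)
'b' @ 7: {1,2,3,4,5,6,7,8,9}  (accept∈set)
final: {1,2,3,4,5,6,7,8,9}; accept 1 in set

Answer: ACCEPT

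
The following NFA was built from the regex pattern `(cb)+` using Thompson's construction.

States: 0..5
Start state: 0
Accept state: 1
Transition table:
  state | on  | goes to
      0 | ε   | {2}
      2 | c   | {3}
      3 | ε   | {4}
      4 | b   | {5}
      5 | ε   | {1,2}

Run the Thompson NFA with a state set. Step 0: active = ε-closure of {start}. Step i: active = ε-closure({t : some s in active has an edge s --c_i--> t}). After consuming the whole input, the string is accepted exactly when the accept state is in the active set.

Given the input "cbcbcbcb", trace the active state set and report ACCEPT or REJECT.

Answer: ACCEPT

Steps:
initial (ε-close {0}): {0,2}
'c' @ 1: {3,4}
'b' @ 2: {1,2,5}  ✓accept
'c' @ 3: {3,4}
'b' @ 4: {1,2,5}  ✓accept
'c' @ 5: {3,4}
'b' @ 6: {1,2,5}  ✓accept
'c' @ 7: {3,4}
'b' @ 8: {1,2,5}  ✓accept
final: {1,2,5}; accept 1 in set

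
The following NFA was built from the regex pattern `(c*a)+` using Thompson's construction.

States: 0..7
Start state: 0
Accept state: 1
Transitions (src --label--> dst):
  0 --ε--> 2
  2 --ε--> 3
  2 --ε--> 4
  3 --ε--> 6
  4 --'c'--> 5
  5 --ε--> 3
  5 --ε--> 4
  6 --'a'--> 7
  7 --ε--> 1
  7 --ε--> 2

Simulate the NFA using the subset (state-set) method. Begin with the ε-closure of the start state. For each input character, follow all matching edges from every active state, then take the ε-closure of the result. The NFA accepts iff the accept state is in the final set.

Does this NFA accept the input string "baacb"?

Answer: REJECT

Trace:
initial (ε-close {0}): {0,2,3,4,6}
'b' @ 1: {}  — state set empty
rest 'aacb' ignored (set empty)
end set {} — state 1 not in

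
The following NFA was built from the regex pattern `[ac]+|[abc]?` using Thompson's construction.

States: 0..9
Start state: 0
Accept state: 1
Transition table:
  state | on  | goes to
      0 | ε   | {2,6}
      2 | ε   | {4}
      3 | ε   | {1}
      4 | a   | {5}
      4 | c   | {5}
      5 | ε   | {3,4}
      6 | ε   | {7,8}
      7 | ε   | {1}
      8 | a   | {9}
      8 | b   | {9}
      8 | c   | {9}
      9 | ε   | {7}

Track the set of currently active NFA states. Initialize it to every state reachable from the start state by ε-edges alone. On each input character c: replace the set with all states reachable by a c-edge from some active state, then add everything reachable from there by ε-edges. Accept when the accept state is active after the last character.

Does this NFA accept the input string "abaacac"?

S₀ = ε-closure({0}) = {0,1,2,4,6,7,8}
'a' @ 1: {1,3,4,5,7,9}  [accepting]
'b' @ 2: {}  — state set empty
rest 'aacac' ignored (set empty)
final: {}; accept 1 not in set

Answer: REJECT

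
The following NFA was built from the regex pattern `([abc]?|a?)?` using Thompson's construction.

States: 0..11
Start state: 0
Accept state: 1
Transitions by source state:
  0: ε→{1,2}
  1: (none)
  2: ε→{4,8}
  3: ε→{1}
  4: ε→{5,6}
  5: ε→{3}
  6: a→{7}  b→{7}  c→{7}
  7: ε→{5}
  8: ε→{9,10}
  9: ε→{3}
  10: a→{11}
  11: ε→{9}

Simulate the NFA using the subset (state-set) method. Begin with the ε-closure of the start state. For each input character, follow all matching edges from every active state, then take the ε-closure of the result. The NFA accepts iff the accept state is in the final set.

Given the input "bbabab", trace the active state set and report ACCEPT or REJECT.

initial (ε-close {0}): {0,1,2,3,4,5,6,8,9,10}
'b' @ 1: {1,3,5,7}  [accepting]
'b' @ 2: {}  — no active states
rest 'abab' ignored (set empty)
end set {} — state 1 not in

Answer: REJECT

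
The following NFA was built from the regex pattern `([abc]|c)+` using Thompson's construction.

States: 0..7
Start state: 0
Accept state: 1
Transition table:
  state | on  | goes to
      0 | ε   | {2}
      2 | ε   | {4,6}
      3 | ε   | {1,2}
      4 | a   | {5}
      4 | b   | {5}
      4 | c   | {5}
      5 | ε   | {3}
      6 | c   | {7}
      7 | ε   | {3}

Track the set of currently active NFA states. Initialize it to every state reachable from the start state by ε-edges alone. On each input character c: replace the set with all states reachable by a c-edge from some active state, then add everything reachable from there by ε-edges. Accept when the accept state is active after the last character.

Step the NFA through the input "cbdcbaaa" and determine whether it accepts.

S₀ = ε-closure({0}) = {0,2,4,6}
'c' @ 1: {1,2,3,4,5,6,7}  [accepting]
'b' @ 2: {1,2,3,4,5,6}  [accepting]
'd' @ 3: {}  — dead — no transitions
rest 'cbaaa' ignored (set empty)
end set {} — state 1 not in

Answer: REJECT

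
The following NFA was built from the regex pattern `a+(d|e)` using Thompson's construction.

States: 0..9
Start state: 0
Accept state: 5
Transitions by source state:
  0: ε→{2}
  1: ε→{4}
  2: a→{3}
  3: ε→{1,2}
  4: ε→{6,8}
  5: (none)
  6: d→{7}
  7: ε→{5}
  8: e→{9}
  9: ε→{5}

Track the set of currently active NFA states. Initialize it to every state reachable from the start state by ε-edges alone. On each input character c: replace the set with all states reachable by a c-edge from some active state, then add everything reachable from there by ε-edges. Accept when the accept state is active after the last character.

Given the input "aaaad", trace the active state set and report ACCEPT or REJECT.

initial (ε-close {0}): {0,2}
'a' @ 1: {1,2,3,4,6,8}
'a' @ 2: {1,2,3,4,6,8}
'a' @ 3: {1,2,3,4,6,8}
'a' @ 4: {1,2,3,4,6,8}
'd' @ 5: {5,7}  (accept∈set)
after full input: {5,7}  (accept=5 in)

Answer: ACCEPT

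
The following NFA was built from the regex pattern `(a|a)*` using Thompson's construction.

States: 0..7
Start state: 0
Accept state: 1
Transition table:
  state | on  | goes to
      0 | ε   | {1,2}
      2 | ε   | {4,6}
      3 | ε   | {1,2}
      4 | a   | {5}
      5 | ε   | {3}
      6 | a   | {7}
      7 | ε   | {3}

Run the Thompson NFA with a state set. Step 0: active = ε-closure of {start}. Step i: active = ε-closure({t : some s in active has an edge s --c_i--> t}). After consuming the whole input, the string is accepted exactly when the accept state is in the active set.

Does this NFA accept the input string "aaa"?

S₀ = ε-closure({0}) = {0,1,2,4,6}
'a' @ 1: {1,2,3,4,5,6,7}  [accepting]
'a' @ 2: {1,2,3,4,5,6,7}  [accepting]
'a' @ 3: {1,2,3,4,5,6,7}  [accepting]
final: {1,2,3,4,5,6,7}; accept 1 in set

Answer: ACCEPT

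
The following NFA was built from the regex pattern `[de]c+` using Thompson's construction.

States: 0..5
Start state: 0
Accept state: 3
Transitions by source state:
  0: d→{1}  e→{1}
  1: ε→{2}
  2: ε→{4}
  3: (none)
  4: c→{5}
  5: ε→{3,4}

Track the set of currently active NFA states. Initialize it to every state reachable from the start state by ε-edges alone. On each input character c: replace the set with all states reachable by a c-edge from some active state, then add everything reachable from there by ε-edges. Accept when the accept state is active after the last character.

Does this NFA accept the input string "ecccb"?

initial (ε-close {0}): {0}
'e' @ 1: {1,2,4}
'c' @ 2: {3,4,5}  (accept∈set)
'c' @ 3: {3,4,5}  (accept∈set)
'c' @ 4: {3,4,5}  (accept∈set)
'b' @ 5: {}  — dead — no transitions
final: {}; accept 3 not in set

Answer: REJECT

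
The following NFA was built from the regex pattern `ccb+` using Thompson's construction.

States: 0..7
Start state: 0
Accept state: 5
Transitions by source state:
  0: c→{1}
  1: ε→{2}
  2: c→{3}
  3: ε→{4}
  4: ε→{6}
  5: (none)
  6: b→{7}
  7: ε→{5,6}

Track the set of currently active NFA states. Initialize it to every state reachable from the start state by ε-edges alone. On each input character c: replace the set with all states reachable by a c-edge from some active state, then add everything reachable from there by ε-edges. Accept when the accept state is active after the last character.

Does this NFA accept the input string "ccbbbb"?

S₀ = ε-closure({0}) = {0}
'c' @ 1: {1,2}
'c' @ 2: {3,4,6}
'b' @ 3: {5,6,7}  (accept∈set)
'b' @ 4: {5,6,7}  (accept∈set)
'b' @ 5: {5,6,7}  (accept∈set)
'b' @ 6: {5,6,7}  (accept∈set)
end set {5,6,7} — state 5 in

Answer: ACCEPT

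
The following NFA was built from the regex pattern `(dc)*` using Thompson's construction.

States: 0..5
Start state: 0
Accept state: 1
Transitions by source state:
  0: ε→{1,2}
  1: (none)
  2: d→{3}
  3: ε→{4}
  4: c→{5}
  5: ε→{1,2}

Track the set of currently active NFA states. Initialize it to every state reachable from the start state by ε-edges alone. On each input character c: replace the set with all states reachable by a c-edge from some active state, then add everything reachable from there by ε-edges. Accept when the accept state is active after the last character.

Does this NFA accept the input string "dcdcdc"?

Answer: ACCEPT

Trace:
S₀ = ε-closure({0}) = {0,1,2}
'd' @ 1: {3,4}
'c' @ 2: {1,2,5}  [accepting]
'd' @ 3: {3,4}
'c' @ 4: {1,2,5}  [accepting]
'd' @ 5: {3,4}
'c' @ 6: {1,2,5}  [accepting]
final: {1,2,5}; accept 1 in set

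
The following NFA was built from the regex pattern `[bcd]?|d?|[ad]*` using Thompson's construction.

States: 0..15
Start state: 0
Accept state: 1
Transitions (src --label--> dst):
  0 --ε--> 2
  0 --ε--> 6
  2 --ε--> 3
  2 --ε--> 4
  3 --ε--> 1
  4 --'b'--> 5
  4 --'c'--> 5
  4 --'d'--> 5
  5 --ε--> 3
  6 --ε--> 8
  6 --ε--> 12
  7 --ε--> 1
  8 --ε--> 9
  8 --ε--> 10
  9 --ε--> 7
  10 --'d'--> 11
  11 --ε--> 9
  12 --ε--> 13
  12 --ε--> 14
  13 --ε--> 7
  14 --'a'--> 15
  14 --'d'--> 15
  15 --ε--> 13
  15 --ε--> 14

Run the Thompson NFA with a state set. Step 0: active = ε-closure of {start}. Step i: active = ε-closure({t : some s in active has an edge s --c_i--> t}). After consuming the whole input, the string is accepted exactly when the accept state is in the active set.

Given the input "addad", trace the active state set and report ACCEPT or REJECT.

Answer: ACCEPT

Trace:
initial (ε-close {0}): {0,1,2,3,4,6,7,8,9,10,12,13,14}
'a' @ 1: {1,7,13,14,15}  [accepting]
'd' @ 2: {1,7,13,14,15}  [accepting]
'd' @ 3: {1,7,13,14,15}  [accepting]
'a' @ 4: {1,7,13,14,15}  [accepting]
'd' @ 5: {1,7,13,14,15}  [accepting]
final: {1,7,13,14,15}; accept 1 in set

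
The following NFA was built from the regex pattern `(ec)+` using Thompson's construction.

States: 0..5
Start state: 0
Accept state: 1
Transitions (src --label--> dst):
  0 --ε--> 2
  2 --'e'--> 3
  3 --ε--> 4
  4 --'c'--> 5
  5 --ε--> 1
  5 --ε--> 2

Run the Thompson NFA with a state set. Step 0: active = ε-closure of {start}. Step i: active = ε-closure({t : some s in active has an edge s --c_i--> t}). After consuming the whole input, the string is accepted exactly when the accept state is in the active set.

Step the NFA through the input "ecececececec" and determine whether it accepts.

start: ε-closure({0}) = {0,2}
'e' @ 1: {3,4}
'c' @ 2: {1,2,5}  [accepting]
'e' @ 3: {3,4}
'c' @ 4: {1,2,5}  [accepting]
'e' @ 5: {3,4}
'c' @ 6: {1,2,5}  [accepting]
'e' @ 7: {3,4}
'c' @ 8: {1,2,5}  [accepting]
'e' @ 9: {3,4}
'c' @ 10: {1,2,5}  [accepting]
'e' @ 11: {3,4}
'c' @ 12: {1,2,5}  [accepting]
end set {1,2,5} — state 1 in

Answer: ACCEPT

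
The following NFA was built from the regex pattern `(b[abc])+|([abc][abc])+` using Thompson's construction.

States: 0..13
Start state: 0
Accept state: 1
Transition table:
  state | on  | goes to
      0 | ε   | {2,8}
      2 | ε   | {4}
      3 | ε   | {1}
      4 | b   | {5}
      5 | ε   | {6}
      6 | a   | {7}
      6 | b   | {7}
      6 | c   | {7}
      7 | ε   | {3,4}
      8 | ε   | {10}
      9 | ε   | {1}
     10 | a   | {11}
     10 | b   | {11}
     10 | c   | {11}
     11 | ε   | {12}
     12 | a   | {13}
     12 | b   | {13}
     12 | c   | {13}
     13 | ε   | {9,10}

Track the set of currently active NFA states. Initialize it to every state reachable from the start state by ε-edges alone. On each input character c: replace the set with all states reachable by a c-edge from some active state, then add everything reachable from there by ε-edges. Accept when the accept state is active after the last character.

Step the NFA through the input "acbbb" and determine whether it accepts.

S₀ = ε-closure({0}) = {0,2,4,8,10}
'a' @ 1: {11,12}
'c' @ 2: {1,9,10,13}  [accepting]
'b' @ 3: {11,12}
'b' @ 4: {1,9,10,13}  [accepting]
'b' @ 5: {11,12}
end set {11,12} — state 1 not in

Answer: REJECT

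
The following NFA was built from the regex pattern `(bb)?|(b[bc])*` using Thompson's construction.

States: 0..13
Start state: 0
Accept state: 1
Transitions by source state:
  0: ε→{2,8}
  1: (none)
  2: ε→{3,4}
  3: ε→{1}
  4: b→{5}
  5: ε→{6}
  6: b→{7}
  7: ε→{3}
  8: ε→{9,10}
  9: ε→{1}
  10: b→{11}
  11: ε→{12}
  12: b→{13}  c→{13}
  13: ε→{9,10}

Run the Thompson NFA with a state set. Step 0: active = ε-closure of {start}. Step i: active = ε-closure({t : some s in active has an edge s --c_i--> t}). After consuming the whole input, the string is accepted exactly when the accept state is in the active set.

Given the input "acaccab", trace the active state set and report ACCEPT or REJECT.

Answer: REJECT

Derivation:
S₀ = ε-closure({0}) = {0,1,2,3,4,8,9,10}
'a' @ 1: {}  — no active states
rest 'caccab' ignored (set empty)
final: {}; accept 1 not in set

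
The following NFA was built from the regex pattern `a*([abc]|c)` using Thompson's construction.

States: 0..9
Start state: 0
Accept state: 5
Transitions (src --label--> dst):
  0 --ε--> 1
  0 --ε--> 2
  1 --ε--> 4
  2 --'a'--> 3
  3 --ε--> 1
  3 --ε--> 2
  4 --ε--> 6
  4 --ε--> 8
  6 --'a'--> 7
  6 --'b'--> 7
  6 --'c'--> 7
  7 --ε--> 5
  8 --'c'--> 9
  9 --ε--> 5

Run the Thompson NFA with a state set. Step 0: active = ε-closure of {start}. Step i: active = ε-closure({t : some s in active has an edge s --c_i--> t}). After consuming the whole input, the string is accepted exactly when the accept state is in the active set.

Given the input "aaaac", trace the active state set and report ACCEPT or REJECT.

start: ε-closure({0}) = {0,1,2,4,6,8}
'a' @ 1: {1,2,3,4,5,6,7,8}  ✓accept
'a' @ 2: {1,2,3,4,5,6,7,8}  ✓accept
'a' @ 3: {1,2,3,4,5,6,7,8}  ✓accept
'a' @ 4: {1,2,3,4,5,6,7,8}  ✓accept
'c' @ 5: {5,7,9}  ✓accept
after full input: {5,7,9}  (accept=5 in)

Answer: ACCEPT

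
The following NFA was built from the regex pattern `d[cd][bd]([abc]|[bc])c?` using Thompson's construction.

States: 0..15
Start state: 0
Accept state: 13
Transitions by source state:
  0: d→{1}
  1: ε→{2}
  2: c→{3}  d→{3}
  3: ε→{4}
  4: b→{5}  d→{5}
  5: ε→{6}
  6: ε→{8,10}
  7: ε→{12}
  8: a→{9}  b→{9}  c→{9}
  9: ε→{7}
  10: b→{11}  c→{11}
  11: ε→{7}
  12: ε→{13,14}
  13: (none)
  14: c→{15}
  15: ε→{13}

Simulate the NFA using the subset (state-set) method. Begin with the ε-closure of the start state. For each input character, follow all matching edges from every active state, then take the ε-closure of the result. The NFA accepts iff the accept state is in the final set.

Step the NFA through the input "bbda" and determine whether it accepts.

start: ε-closure({0}) = {0}
'b' @ 1: {}  — dead — no transitions
rest 'bda' ignored (set empty)
end set {} — state 13 not in

Answer: REJECT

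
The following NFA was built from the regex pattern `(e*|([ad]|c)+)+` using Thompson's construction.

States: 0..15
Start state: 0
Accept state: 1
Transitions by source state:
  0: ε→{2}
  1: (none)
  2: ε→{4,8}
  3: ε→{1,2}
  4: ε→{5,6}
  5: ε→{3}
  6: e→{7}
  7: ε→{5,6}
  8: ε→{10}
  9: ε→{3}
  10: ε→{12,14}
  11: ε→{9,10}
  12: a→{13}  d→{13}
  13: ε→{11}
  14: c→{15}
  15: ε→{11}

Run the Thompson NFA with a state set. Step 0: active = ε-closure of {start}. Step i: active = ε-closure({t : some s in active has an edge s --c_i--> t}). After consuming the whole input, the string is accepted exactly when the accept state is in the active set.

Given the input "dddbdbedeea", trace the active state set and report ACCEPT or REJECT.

Answer: REJECT

Steps:
S₀ = ε-closure({0}) = {0,1,2,3,4,5,6,8,10,12,14}
'd' @ 1: {1,2,3,4,5,6,8,9,10,11,12,13,14}  ✓accept
'd' @ 2: {1,2,3,4,5,6,8,9,10,11,12,13,14}  ✓accept
'd' @ 3: {1,2,3,4,5,6,8,9,10,11,12,13,14}  ✓accept
'b' @ 4: {}  — dead — no transitions
rest 'dbedeea' ignored (set empty)
after full input: {}  (accept=1 not in)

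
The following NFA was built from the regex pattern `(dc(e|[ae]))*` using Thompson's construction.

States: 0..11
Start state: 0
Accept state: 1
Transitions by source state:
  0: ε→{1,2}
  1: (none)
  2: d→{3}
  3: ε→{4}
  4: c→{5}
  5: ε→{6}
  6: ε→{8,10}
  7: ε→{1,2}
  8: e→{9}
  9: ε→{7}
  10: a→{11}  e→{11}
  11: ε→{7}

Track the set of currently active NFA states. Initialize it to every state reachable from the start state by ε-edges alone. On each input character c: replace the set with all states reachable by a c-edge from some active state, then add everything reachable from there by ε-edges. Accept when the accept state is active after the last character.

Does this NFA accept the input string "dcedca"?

initial (ε-close {0}): {0,1,2}
'd' @ 1: {3,4}
'c' @ 2: {5,6,8,10}
'e' @ 3: {1,2,7,9,11}  ✓accept
'd' @ 4: {3,4}
'c' @ 5: {5,6,8,10}
'a' @ 6: {1,2,7,11}  ✓accept
final: {1,2,7,11}; accept 1 in set

Answer: ACCEPT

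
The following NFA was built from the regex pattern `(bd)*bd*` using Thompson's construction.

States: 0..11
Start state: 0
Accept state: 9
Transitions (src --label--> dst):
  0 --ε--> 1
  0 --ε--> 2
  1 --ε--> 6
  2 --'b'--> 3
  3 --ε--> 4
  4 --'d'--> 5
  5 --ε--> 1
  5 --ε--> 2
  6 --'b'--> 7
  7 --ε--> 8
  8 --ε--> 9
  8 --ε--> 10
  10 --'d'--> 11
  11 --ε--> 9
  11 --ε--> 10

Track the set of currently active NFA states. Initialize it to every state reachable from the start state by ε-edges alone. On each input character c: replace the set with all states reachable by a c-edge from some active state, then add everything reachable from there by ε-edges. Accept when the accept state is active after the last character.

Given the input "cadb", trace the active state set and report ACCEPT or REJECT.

Answer: REJECT

Steps:
start: ε-closure({0}) = {0,1,2,6}
'c' @ 1: {}  — dead — no transitions
rest 'adb' ignored (set empty)
after full input: {}  (accept=9 not in)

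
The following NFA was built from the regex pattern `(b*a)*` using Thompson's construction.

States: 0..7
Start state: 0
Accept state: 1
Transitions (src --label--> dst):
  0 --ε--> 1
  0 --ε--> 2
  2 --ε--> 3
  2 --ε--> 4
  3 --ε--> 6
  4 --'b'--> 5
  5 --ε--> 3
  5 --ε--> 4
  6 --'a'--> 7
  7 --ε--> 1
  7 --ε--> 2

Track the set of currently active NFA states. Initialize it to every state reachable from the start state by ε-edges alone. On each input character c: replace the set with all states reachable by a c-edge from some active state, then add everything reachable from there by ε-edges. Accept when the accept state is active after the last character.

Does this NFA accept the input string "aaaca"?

initial (ε-close {0}): {0,1,2,3,4,6}
'a' @ 1: {1,2,3,4,6,7}  [accepting]
'a' @ 2: {1,2,3,4,6,7}  [accepting]
'a' @ 3: {1,2,3,4,6,7}  [accepting]
'c' @ 4: {}  — no active states
rest 'a' ignored (set empty)
final: {}; accept 1 not in set

Answer: REJECT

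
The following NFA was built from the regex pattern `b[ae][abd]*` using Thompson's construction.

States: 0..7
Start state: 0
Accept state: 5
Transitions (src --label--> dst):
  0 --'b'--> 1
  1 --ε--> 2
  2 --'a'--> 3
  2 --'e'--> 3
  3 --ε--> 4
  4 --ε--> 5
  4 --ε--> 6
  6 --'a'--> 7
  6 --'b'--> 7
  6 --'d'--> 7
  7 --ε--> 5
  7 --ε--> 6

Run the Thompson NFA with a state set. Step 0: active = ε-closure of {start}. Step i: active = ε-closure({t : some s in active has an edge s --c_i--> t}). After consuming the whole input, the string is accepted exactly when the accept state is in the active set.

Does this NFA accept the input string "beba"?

Answer: ACCEPT

Derivation:
start: ε-closure({0}) = {0}
'b' @ 1: {1,2}
'e' @ 2: {3,4,5,6}  (accept∈set)
'b' @ 3: {5,6,7}  (accept∈set)
'a' @ 4: {5,6,7}  (accept∈set)
end set {5,6,7} — state 5 in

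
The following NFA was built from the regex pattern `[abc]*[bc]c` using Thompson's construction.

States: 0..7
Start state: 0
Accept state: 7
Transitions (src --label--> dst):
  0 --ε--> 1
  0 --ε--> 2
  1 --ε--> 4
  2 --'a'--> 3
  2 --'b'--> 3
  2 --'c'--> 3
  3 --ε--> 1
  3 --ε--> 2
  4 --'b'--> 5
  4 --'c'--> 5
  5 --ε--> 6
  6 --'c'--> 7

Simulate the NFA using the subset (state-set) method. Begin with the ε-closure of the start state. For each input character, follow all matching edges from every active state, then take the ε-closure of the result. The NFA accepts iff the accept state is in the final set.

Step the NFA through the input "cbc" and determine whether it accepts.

Answer: ACCEPT

Trace:
S₀ = ε-closure({0}) = {0,1,2,4}
'c' @ 1: {1,2,3,4,5,6}
'b' @ 2: {1,2,3,4,5,6}
'c' @ 3: {1,2,3,4,5,6,7}  [accepting]
final: {1,2,3,4,5,6,7}; accept 7 in set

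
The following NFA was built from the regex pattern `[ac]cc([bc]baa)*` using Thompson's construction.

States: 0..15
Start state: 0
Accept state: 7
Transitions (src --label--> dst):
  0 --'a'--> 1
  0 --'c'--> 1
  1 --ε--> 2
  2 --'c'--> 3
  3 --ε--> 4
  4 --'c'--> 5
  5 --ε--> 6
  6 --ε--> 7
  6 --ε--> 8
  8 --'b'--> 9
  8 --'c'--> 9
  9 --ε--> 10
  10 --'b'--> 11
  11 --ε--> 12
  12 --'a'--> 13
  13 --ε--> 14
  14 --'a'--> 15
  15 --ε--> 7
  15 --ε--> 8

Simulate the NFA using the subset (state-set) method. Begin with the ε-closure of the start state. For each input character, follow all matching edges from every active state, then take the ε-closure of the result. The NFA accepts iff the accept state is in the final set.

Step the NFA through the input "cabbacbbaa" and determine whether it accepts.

start: ε-closure({0}) = {0}
'c' @ 1: {1,2}
'a' @ 2: {}  — dead — no transitions
rest 'bbacbbaa' ignored (set empty)
after full input: {}  (accept=7 not in)

Answer: REJECT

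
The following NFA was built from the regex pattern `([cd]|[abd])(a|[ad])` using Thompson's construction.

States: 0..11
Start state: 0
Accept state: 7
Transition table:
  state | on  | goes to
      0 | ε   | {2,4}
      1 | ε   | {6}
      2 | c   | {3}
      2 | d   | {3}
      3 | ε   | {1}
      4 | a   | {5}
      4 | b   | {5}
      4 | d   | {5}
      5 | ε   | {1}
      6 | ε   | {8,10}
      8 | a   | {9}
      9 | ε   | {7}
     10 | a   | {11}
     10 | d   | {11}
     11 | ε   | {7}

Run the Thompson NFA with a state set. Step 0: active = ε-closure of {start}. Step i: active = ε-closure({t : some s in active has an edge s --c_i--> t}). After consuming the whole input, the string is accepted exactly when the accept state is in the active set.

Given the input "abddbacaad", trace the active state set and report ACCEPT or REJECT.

Answer: REJECT

Steps:
initial (ε-close {0}): {0,2,4}
'a' @ 1: {1,5,6,8,10}
'b' @ 2: {}  — state set empty
rest 'ddbacaad' ignored (set empty)
final: {}; accept 7 not in set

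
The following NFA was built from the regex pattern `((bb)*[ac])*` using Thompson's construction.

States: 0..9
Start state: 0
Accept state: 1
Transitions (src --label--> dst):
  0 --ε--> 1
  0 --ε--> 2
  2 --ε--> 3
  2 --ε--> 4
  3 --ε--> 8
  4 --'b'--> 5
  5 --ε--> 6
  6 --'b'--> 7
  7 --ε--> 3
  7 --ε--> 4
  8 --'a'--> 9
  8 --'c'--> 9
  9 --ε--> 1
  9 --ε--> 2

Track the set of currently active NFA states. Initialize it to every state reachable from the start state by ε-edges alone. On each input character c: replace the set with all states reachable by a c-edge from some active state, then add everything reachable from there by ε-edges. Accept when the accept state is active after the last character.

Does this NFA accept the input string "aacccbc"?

initial (ε-close {0}): {0,1,2,3,4,8}
'a' @ 1: {1,2,3,4,8,9}  ✓accept
'a' @ 2: {1,2,3,4,8,9}  ✓accept
'c' @ 3: {1,2,3,4,8,9}  ✓accept
'c' @ 4: {1,2,3,4,8,9}  ✓accept
'c' @ 5: {1,2,3,4,8,9}  ✓accept
'b' @ 6: {5,6}
'c' @ 7: {}  — state set empty
after full input: {}  (accept=1 not in)

Answer: REJECT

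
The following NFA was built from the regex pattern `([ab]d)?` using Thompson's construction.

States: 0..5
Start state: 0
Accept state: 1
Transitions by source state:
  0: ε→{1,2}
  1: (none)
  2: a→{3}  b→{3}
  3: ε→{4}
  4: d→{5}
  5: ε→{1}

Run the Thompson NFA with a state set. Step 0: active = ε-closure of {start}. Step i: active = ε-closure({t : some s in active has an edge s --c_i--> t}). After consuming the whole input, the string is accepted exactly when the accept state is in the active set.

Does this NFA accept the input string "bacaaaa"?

Answer: REJECT

Derivation:
start: ε-closure({0}) = {0,1,2}
'b' @ 1: {3,4}
'a' @ 2: {}  — no active states
rest 'caaaa' ignored (set empty)
final: {}; accept 1 not in set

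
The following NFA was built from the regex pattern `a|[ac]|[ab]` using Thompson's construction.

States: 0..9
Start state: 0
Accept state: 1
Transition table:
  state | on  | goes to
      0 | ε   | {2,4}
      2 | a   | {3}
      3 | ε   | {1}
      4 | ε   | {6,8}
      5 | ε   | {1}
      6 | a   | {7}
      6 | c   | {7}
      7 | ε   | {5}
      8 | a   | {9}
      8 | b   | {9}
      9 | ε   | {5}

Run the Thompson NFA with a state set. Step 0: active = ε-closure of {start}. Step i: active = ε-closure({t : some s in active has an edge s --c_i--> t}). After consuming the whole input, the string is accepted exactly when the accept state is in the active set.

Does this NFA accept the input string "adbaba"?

Answer: REJECT

Trace:
start: ε-closure({0}) = {0,2,4,6,8}
'a' @ 1: {1,3,5,7,9}  (accept∈set)
'd' @ 2: {}  — dead — no transitions
rest 'baba' ignored (set empty)
final: {}; accept 1 not in set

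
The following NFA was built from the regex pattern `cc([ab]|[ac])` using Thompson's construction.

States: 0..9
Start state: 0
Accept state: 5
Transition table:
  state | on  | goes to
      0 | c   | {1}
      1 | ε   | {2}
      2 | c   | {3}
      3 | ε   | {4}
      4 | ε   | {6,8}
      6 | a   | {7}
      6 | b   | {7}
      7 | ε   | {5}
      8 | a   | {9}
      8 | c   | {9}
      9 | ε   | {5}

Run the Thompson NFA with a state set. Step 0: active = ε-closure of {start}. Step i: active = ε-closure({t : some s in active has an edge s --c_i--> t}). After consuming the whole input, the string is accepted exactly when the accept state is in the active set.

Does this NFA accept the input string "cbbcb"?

Answer: REJECT

Derivation:
S₀ = ε-closure({0}) = {0}
'c' @ 1: {1,2}
'b' @ 2: {}  — no active states
rest 'bcb' ignored (set empty)
final: {}; accept 5 not in set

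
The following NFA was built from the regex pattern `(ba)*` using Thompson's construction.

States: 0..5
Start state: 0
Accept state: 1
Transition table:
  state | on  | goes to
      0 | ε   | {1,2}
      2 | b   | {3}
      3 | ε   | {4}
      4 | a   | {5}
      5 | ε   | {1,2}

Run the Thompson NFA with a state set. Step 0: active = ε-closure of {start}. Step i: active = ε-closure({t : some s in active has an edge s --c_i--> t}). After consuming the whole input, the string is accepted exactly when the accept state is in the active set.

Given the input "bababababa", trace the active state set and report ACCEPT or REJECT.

initial (ε-close {0}): {0,1,2}
'b' @ 1: {3,4}
'a' @ 2: {1,2,5}  [accepting]
'b' @ 3: {3,4}
'a' @ 4: {1,2,5}  [accepting]
'b' @ 5: {3,4}
'a' @ 6: {1,2,5}  [accepting]
'b' @ 7: {3,4}
'a' @ 8: {1,2,5}  [accepting]
'b' @ 9: {3,4}
'a' @ 10: {1,2,5}  [accepting]
end set {1,2,5} — state 1 in

Answer: ACCEPT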